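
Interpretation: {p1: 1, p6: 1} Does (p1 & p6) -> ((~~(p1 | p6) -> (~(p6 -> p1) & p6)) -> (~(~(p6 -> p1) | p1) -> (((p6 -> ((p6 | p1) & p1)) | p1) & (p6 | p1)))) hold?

1

Substituting p1=1, p6=1:
p1 & p6 = 1 & 1 = 1
p1 | p6 = 1 | 1 = 1
~(p1 | p6) = ~1 = 0
~~(p1 | p6) = ~0 = 1
p6 -> p1 = 1 -> 1 = 1
~(p6 -> p1) = ~1 = 0
~(p6 -> p1) & p6 = 0 & 1 = 0
~~(p1 | p6) -> (~(p6 -> p1) & p6) = 1 -> 0 = 0
p6 -> p1 = 1 -> 1 = 1
~(p6 -> p1) = ~1 = 0
~(p6 -> p1) | p1 = 0 | 1 = 1
~(~(p6 -> p1) | p1) = ~1 = 0
p6 | p1 = 1 | 1 = 1
(p6 | p1) & p1 = 1 & 1 = 1
p6 -> ((p6 | p1) & p1) = 1 -> 1 = 1
(p6 -> ((p6 | p1) & p1)) | p1 = 1 | 1 = 1
p6 | p1 = 1 | 1 = 1
((p6 -> ((p6 | p1) & p1)) | p1) & (p6 | p1) = 1 & 1 = 1
~(~(p6 -> p1) | p1) -> (((p6 -> ((p6 | p1) & p1)) | p1) & (p6 | p1)) = 0 -> 1 = 1
(~~(p1 | p6) -> (~(p6 -> p1) & p6)) -> (~(~(p6 -> p1) | p1) -> (((p6 -> ((p6 | p1) & p1)) | p1) & (p6 | p1))) = 0 -> 1 = 1
(p1 & p6) -> ((~~(p1 | p6) -> (~(p6 -> p1) & p6)) -> (~(~(p6 -> p1) | p1) -> (((p6 -> ((p6 | p1) & p1)) | p1) & (p6 | p1)))) = 1 -> 1 = 1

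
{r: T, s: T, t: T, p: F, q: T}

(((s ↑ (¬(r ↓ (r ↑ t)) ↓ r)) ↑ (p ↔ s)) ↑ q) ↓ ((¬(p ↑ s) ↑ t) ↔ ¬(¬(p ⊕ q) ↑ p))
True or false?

Substituting r=T, s=T, t=T, p=F, q=T:
r ↑ t = T ↑ T = F
r ↓ (r ↑ t) = T ↓ F = F
¬(r ↓ (r ↑ t)) = ¬F = T
¬(r ↓ (r ↑ t)) ↓ r = T ↓ T = F
s ↑ (¬(r ↓ (r ↑ t)) ↓ r) = T ↑ F = T
p ↔ s = F ↔ T = F
(s ↑ (¬(r ↓ (r ↑ t)) ↓ r)) ↑ (p ↔ s) = T ↑ F = T
((s ↑ (¬(r ↓ (r ↑ t)) ↓ r)) ↑ (p ↔ s)) ↑ q = T ↑ T = F
p ↑ s = F ↑ T = T
¬(p ↑ s) = ¬T = F
¬(p ↑ s) ↑ t = F ↑ T = T
p ⊕ q = F ⊕ T = T
¬(p ⊕ q) = ¬T = F
¬(p ⊕ q) ↑ p = F ↑ F = T
¬(¬(p ⊕ q) ↑ p) = ¬T = F
(¬(p ↑ s) ↑ t) ↔ ¬(¬(p ⊕ q) ↑ p) = T ↔ F = F
(((s ↑ (¬(r ↓ (r ↑ t)) ↓ r)) ↑ (p ↔ s)) ↑ q) ↓ ((¬(p ↑ s) ↑ t) ↔ ¬(¬(p ⊕ q) ↑ p)) = F ↓ F = T

T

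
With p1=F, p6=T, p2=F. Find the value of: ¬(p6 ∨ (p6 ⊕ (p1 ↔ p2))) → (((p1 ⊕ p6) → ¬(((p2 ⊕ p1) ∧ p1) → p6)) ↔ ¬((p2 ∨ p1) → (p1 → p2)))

p1 ↔ p2 = F ↔ F = T
p6 ⊕ (p1 ↔ p2) = T ⊕ T = F
p6 ∨ (p6 ⊕ (p1 ↔ p2)) = T ∨ F = T
¬(p6 ∨ (p6 ⊕ (p1 ↔ p2))) = ¬T = F
p1 ⊕ p6 = F ⊕ T = T
p2 ⊕ p1 = F ⊕ F = F
(p2 ⊕ p1) ∧ p1 = F ∧ F = F
((p2 ⊕ p1) ∧ p1) → p6 = F → T = T
¬(((p2 ⊕ p1) ∧ p1) → p6) = ¬T = F
(p1 ⊕ p6) → ¬(((p2 ⊕ p1) ∧ p1) → p6) = T → F = F
p2 ∨ p1 = F ∨ F = F
p1 → p2 = F → F = T
(p2 ∨ p1) → (p1 → p2) = F → T = T
¬((p2 ∨ p1) → (p1 → p2)) = ¬T = F
((p1 ⊕ p6) → ¬(((p2 ⊕ p1) ∧ p1) → p6)) ↔ ¬((p2 ∨ p1) → (p1 → p2)) = F ↔ F = T
¬(p6 ∨ (p6 ⊕ (p1 ↔ p2))) → (((p1 ⊕ p6) → ¬(((p2 ⊕ p1) ∧ p1) → p6)) ↔ ¬((p2 ∨ p1) → (p1 → p2))) = F → T = T

T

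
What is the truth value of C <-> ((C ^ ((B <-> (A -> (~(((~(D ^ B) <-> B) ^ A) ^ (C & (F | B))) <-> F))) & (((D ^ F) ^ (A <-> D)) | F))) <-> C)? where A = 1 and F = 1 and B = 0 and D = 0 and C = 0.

D ^ B = 0 ^ 0 = 0
~(D ^ B) = ~0 = 1
~(D ^ B) <-> B = 1 <-> 0 = 0
(~(D ^ B) <-> B) ^ A = 0 ^ 1 = 1
F | B = 1 | 0 = 1
C & (F | B) = 0 & 1 = 0
((~(D ^ B) <-> B) ^ A) ^ (C & (F | B)) = 1 ^ 0 = 1
~(((~(D ^ B) <-> B) ^ A) ^ (C & (F | B))) = ~1 = 0
~(((~(D ^ B) <-> B) ^ A) ^ (C & (F | B))) <-> F = 0 <-> 1 = 0
A -> (~(((~(D ^ B) <-> B) ^ A) ^ (C & (F | B))) <-> F) = 1 -> 0 = 0
B <-> (A -> (~(((~(D ^ B) <-> B) ^ A) ^ (C & (F | B))) <-> F)) = 0 <-> 0 = 1
D ^ F = 0 ^ 1 = 1
A <-> D = 1 <-> 0 = 0
(D ^ F) ^ (A <-> D) = 1 ^ 0 = 1
((D ^ F) ^ (A <-> D)) | F = 1 | 1 = 1
(B <-> (A -> (~(((~(D ^ B) <-> B) ^ A) ^ (C & (F | B))) <-> F))) & (((D ^ F) ^ (A <-> D)) | F) = 1 & 1 = 1
C ^ ((B <-> (A -> (~(((~(D ^ B) <-> B) ^ A) ^ (C & (F | B))) <-> F))) & (((D ^ F) ^ (A <-> D)) | F)) = 0 ^ 1 = 1
(C ^ ((B <-> (A -> (~(((~(D ^ B) <-> B) ^ A) ^ (C & (F | B))) <-> F))) & (((D ^ F) ^ (A <-> D)) | F))) <-> C = 1 <-> 0 = 0
C <-> ((C ^ ((B <-> (A -> (~(((~(D ^ B) <-> B) ^ A) ^ (C & (F | B))) <-> F))) & (((D ^ F) ^ (A <-> D)) | F))) <-> C) = 0 <-> 0 = 1

1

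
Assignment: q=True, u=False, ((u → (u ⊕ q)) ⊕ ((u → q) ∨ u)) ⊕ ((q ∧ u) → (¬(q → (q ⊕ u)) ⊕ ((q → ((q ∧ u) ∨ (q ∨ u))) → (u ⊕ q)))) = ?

u ⊕ q = False ⊕ True = True
u → (u ⊕ q) = False → True = True
u → q = False → True = True
(u → q) ∨ u = True ∨ False = True
(u → (u ⊕ q)) ⊕ ((u → q) ∨ u) = True ⊕ True = False
q ∧ u = True ∧ False = False
q ⊕ u = True ⊕ False = True
q → (q ⊕ u) = True → True = True
¬(q → (q ⊕ u)) = ¬True = False
q ∧ u = True ∧ False = False
q ∨ u = True ∨ False = True
(q ∧ u) ∨ (q ∨ u) = False ∨ True = True
q → ((q ∧ u) ∨ (q ∨ u)) = True → True = True
u ⊕ q = False ⊕ True = True
(q → ((q ∧ u) ∨ (q ∨ u))) → (u ⊕ q) = True → True = True
¬(q → (q ⊕ u)) ⊕ ((q → ((q ∧ u) ∨ (q ∨ u))) → (u ⊕ q)) = False ⊕ True = True
(q ∧ u) → (¬(q → (q ⊕ u)) ⊕ ((q → ((q ∧ u) ∨ (q ∨ u))) → (u ⊕ q))) = False → True = True
((u → (u ⊕ q)) ⊕ ((u → q) ∨ u)) ⊕ ((q ∧ u) → (¬(q → (q ⊕ u)) ⊕ ((q → ((q ∧ u) ∨ (q ∨ u))) → (u ⊕ q)))) = False ⊕ True = True

True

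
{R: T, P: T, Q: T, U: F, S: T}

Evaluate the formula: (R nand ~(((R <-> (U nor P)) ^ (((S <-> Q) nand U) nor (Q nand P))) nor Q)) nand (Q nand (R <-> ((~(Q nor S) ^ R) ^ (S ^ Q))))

T

U nor P = F nor T = F
R <-> (U nor P) = T <-> F = F
S <-> Q = T <-> T = T
(S <-> Q) nand U = T nand F = T
Q nand P = T nand T = F
((S <-> Q) nand U) nor (Q nand P) = T nor F = F
(R <-> (U nor P)) ^ (((S <-> Q) nand U) nor (Q nand P)) = F ^ F = F
((R <-> (U nor P)) ^ (((S <-> Q) nand U) nor (Q nand P))) nor Q = F nor T = F
~(((R <-> (U nor P)) ^ (((S <-> Q) nand U) nor (Q nand P))) nor Q) = ~F = T
R nand ~(((R <-> (U nor P)) ^ (((S <-> Q) nand U) nor (Q nand P))) nor Q) = T nand T = F
Q nor S = T nor T = F
~(Q nor S) = ~F = T
~(Q nor S) ^ R = T ^ T = F
S ^ Q = T ^ T = F
(~(Q nor S) ^ R) ^ (S ^ Q) = F ^ F = F
R <-> ((~(Q nor S) ^ R) ^ (S ^ Q)) = T <-> F = F
Q nand (R <-> ((~(Q nor S) ^ R) ^ (S ^ Q))) = T nand F = T
(R nand ~(((R <-> (U nor P)) ^ (((S <-> Q) nand U) nor (Q nand P))) nor Q)) nand (Q nand (R <-> ((~(Q nor S) ^ R) ^ (S ^ Q)))) = F nand T = T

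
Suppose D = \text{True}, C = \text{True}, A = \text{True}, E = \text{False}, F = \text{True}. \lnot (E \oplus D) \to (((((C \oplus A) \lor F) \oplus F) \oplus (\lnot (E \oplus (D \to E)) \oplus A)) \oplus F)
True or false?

E \oplus D = \text{False} \oplus \text{True} = \text{True}
\lnot (E \oplus D) = \lnot \text{True} = \text{False}
C \oplus A = \text{True} \oplus \text{True} = \text{False}
(C \oplus A) \lor F = \text{False} \lor \text{True} = \text{True}
((C \oplus A) \lor F) \oplus F = \text{True} \oplus \text{True} = \text{False}
D \to E = \text{True} \to \text{False} = \text{False}
E \oplus (D \to E) = \text{False} \oplus \text{False} = \text{False}
\lnot (E \oplus (D \to E)) = \lnot \text{False} = \text{True}
\lnot (E \oplus (D \to E)) \oplus A = \text{True} \oplus \text{True} = \text{False}
(((C \oplus A) \lor F) \oplus F) \oplus (\lnot (E \oplus (D \to E)) \oplus A) = \text{False} \oplus \text{False} = \text{False}
((((C \oplus A) \lor F) \oplus F) \oplus (\lnot (E \oplus (D \to E)) \oplus A)) \oplus F = \text{False} \oplus \text{True} = \text{True}
\lnot (E \oplus D) \to (((((C \oplus A) \lor F) \oplus F) \oplus (\lnot (E \oplus (D \to E)) \oplus A)) \oplus F) = \text{False} \to \text{True} = \text{True}

\text{True}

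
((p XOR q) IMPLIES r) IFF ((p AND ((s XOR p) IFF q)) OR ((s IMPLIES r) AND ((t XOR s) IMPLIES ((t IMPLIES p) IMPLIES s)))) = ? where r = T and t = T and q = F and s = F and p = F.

T

p XOR q = F XOR F = F
(p XOR q) IMPLIES r = F IMPLIES T = T
s XOR p = F XOR F = F
(s XOR p) IFF q = F IFF F = T
p AND ((s XOR p) IFF q) = F AND T = F
s IMPLIES r = F IMPLIES T = T
t XOR s = T XOR F = T
t IMPLIES p = T IMPLIES F = F
(t IMPLIES p) IMPLIES s = F IMPLIES F = T
(t XOR s) IMPLIES ((t IMPLIES p) IMPLIES s) = T IMPLIES T = T
(s IMPLIES r) AND ((t XOR s) IMPLIES ((t IMPLIES p) IMPLIES s)) = T AND T = T
(p AND ((s XOR p) IFF q)) OR ((s IMPLIES r) AND ((t XOR s) IMPLIES ((t IMPLIES p) IMPLIES s))) = F OR T = T
((p XOR q) IMPLIES r) IFF ((p AND ((s XOR p) IFF q)) OR ((s IMPLIES r) AND ((t XOR s) IMPLIES ((t IMPLIES p) IMPLIES s)))) = T IFF T = T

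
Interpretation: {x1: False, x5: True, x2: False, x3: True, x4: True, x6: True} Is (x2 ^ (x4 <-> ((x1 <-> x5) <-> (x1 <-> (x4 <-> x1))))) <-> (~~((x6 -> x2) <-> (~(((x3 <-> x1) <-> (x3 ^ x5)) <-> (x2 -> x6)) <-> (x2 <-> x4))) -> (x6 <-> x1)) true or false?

False

Substituting x1=False, x5=True, x2=False, x3=True, x4=True, x6=True:
x1 <-> x5 = False <-> True = False
x4 <-> x1 = True <-> False = False
x1 <-> (x4 <-> x1) = False <-> False = True
(x1 <-> x5) <-> (x1 <-> (x4 <-> x1)) = False <-> True = False
x4 <-> ((x1 <-> x5) <-> (x1 <-> (x4 <-> x1))) = True <-> False = False
x2 ^ (x4 <-> ((x1 <-> x5) <-> (x1 <-> (x4 <-> x1)))) = False ^ False = False
x6 -> x2 = True -> False = False
x3 <-> x1 = True <-> False = False
x3 ^ x5 = True ^ True = False
(x3 <-> x1) <-> (x3 ^ x5) = False <-> False = True
x2 -> x6 = False -> True = True
((x3 <-> x1) <-> (x3 ^ x5)) <-> (x2 -> x6) = True <-> True = True
~(((x3 <-> x1) <-> (x3 ^ x5)) <-> (x2 -> x6)) = ~True = False
x2 <-> x4 = False <-> True = False
~(((x3 <-> x1) <-> (x3 ^ x5)) <-> (x2 -> x6)) <-> (x2 <-> x4) = False <-> False = True
(x6 -> x2) <-> (~(((x3 <-> x1) <-> (x3 ^ x5)) <-> (x2 -> x6)) <-> (x2 <-> x4)) = False <-> True = False
~((x6 -> x2) <-> (~(((x3 <-> x1) <-> (x3 ^ x5)) <-> (x2 -> x6)) <-> (x2 <-> x4))) = ~False = True
~~((x6 -> x2) <-> (~(((x3 <-> x1) <-> (x3 ^ x5)) <-> (x2 -> x6)) <-> (x2 <-> x4))) = ~True = False
x6 <-> x1 = True <-> False = False
~~((x6 -> x2) <-> (~(((x3 <-> x1) <-> (x3 ^ x5)) <-> (x2 -> x6)) <-> (x2 <-> x4))) -> (x6 <-> x1) = False -> False = True
(x2 ^ (x4 <-> ((x1 <-> x5) <-> (x1 <-> (x4 <-> x1))))) <-> (~~((x6 -> x2) <-> (~(((x3 <-> x1) <-> (x3 ^ x5)) <-> (x2 -> x6)) <-> (x2 <-> x4))) -> (x6 <-> x1)) = False <-> True = False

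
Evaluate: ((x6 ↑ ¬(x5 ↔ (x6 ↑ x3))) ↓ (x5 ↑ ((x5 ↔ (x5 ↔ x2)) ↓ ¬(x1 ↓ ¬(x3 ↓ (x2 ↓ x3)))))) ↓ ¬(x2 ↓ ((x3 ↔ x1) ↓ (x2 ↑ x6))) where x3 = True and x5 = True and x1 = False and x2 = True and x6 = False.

x6 ↑ x3 = False ↑ True = True
x5 ↔ (x6 ↑ x3) = True ↔ True = True
¬(x5 ↔ (x6 ↑ x3)) = ¬True = False
x6 ↑ ¬(x5 ↔ (x6 ↑ x3)) = False ↑ False = True
x5 ↔ x2 = True ↔ True = True
x5 ↔ (x5 ↔ x2) = True ↔ True = True
x2 ↓ x3 = True ↓ True = False
x3 ↓ (x2 ↓ x3) = True ↓ False = False
¬(x3 ↓ (x2 ↓ x3)) = ¬False = True
x1 ↓ ¬(x3 ↓ (x2 ↓ x3)) = False ↓ True = False
¬(x1 ↓ ¬(x3 ↓ (x2 ↓ x3))) = ¬False = True
(x5 ↔ (x5 ↔ x2)) ↓ ¬(x1 ↓ ¬(x3 ↓ (x2 ↓ x3))) = True ↓ True = False
x5 ↑ ((x5 ↔ (x5 ↔ x2)) ↓ ¬(x1 ↓ ¬(x3 ↓ (x2 ↓ x3)))) = True ↑ False = True
(x6 ↑ ¬(x5 ↔ (x6 ↑ x3))) ↓ (x5 ↑ ((x5 ↔ (x5 ↔ x2)) ↓ ¬(x1 ↓ ¬(x3 ↓ (x2 ↓ x3))))) = True ↓ True = False
x3 ↔ x1 = True ↔ False = False
x2 ↑ x6 = True ↑ False = True
(x3 ↔ x1) ↓ (x2 ↑ x6) = False ↓ True = False
x2 ↓ ((x3 ↔ x1) ↓ (x2 ↑ x6)) = True ↓ False = False
¬(x2 ↓ ((x3 ↔ x1) ↓ (x2 ↑ x6))) = ¬False = True
((x6 ↑ ¬(x5 ↔ (x6 ↑ x3))) ↓ (x5 ↑ ((x5 ↔ (x5 ↔ x2)) ↓ ¬(x1 ↓ ¬(x3 ↓ (x2 ↓ x3)))))) ↓ ¬(x2 ↓ ((x3 ↔ x1) ↓ (x2 ↑ x6))) = False ↓ True = False

False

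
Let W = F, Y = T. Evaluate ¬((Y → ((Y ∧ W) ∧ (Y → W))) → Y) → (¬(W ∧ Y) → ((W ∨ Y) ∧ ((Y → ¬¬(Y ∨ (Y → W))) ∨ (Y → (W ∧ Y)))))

T

Y ∧ W = T ∧ F = F
Y → W = T → F = F
(Y ∧ W) ∧ (Y → W) = F ∧ F = F
Y → ((Y ∧ W) ∧ (Y → W)) = T → F = F
(Y → ((Y ∧ W) ∧ (Y → W))) → Y = F → T = T
¬((Y → ((Y ∧ W) ∧ (Y → W))) → Y) = ¬T = F
W ∧ Y = F ∧ T = F
¬(W ∧ Y) = ¬F = T
W ∨ Y = F ∨ T = T
Y → W = T → F = F
Y ∨ (Y → W) = T ∨ F = T
¬(Y ∨ (Y → W)) = ¬T = F
¬¬(Y ∨ (Y → W)) = ¬F = T
Y → ¬¬(Y ∨ (Y → W)) = T → T = T
W ∧ Y = F ∧ T = F
Y → (W ∧ Y) = T → F = F
(Y → ¬¬(Y ∨ (Y → W))) ∨ (Y → (W ∧ Y)) = T ∨ F = T
(W ∨ Y) ∧ ((Y → ¬¬(Y ∨ (Y → W))) ∨ (Y → (W ∧ Y))) = T ∧ T = T
¬(W ∧ Y) → ((W ∨ Y) ∧ ((Y → ¬¬(Y ∨ (Y → W))) ∨ (Y → (W ∧ Y)))) = T → T = T
¬((Y → ((Y ∧ W) ∧ (Y → W))) → Y) → (¬(W ∧ Y) → ((W ∨ Y) ∧ ((Y → ¬¬(Y ∨ (Y → W))) ∨ (Y → (W ∧ Y))))) = F → T = T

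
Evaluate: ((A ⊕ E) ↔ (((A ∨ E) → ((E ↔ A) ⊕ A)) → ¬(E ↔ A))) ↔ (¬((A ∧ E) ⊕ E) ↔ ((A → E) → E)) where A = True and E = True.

Substituting A=True, E=True:
A ⊕ E = True ⊕ True = False
A ∨ E = True ∨ True = True
E ↔ A = True ↔ True = True
(E ↔ A) ⊕ A = True ⊕ True = False
(A ∨ E) → ((E ↔ A) ⊕ A) = True → False = False
E ↔ A = True ↔ True = True
¬(E ↔ A) = ¬True = False
((A ∨ E) → ((E ↔ A) ⊕ A)) → ¬(E ↔ A) = False → False = True
(A ⊕ E) ↔ (((A ∨ E) → ((E ↔ A) ⊕ A)) → ¬(E ↔ A)) = False ↔ True = False
A ∧ E = True ∧ True = True
(A ∧ E) ⊕ E = True ⊕ True = False
¬((A ∧ E) ⊕ E) = ¬False = True
A → E = True → True = True
(A → E) → E = True → True = True
¬((A ∧ E) ⊕ E) ↔ ((A → E) → E) = True ↔ True = True
((A ⊕ E) ↔ (((A ∨ E) → ((E ↔ A) ⊕ A)) → ¬(E ↔ A))) ↔ (¬((A ∧ E) ⊕ E) ↔ ((A → E) → E)) = False ↔ True = False

False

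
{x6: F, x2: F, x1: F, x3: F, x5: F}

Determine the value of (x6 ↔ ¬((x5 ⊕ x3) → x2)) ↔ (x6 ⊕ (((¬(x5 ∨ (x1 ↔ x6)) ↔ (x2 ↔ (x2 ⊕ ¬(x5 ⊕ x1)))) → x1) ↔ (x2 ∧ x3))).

Substituting x6=F, x2=F, x1=F, x3=F, x5=F:
x5 ⊕ x3 = F ⊕ F = F
(x5 ⊕ x3) → x2 = F → F = T
¬((x5 ⊕ x3) → x2) = ¬T = F
x6 ↔ ¬((x5 ⊕ x3) → x2) = F ↔ F = T
x1 ↔ x6 = F ↔ F = T
x5 ∨ (x1 ↔ x6) = F ∨ T = T
¬(x5 ∨ (x1 ↔ x6)) = ¬T = F
x5 ⊕ x1 = F ⊕ F = F
¬(x5 ⊕ x1) = ¬F = T
x2 ⊕ ¬(x5 ⊕ x1) = F ⊕ T = T
x2 ↔ (x2 ⊕ ¬(x5 ⊕ x1)) = F ↔ T = F
¬(x5 ∨ (x1 ↔ x6)) ↔ (x2 ↔ (x2 ⊕ ¬(x5 ⊕ x1))) = F ↔ F = T
(¬(x5 ∨ (x1 ↔ x6)) ↔ (x2 ↔ (x2 ⊕ ¬(x5 ⊕ x1)))) → x1 = T → F = F
x2 ∧ x3 = F ∧ F = F
((¬(x5 ∨ (x1 ↔ x6)) ↔ (x2 ↔ (x2 ⊕ ¬(x5 ⊕ x1)))) → x1) ↔ (x2 ∧ x3) = F ↔ F = T
x6 ⊕ (((¬(x5 ∨ (x1 ↔ x6)) ↔ (x2 ↔ (x2 ⊕ ¬(x5 ⊕ x1)))) → x1) ↔ (x2 ∧ x3)) = F ⊕ T = T
(x6 ↔ ¬((x5 ⊕ x3) → x2)) ↔ (x6 ⊕ (((¬(x5 ∨ (x1 ↔ x6)) ↔ (x2 ↔ (x2 ⊕ ¬(x5 ⊕ x1)))) → x1) ↔ (x2 ∧ x3))) = T ↔ T = T

T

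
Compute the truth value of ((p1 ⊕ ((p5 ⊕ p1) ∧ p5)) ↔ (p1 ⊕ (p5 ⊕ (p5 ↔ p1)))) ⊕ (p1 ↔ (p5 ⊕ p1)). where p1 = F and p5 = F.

p5 ⊕ p1 = F ⊕ F = F
(p5 ⊕ p1) ∧ p5 = F ∧ F = F
p1 ⊕ ((p5 ⊕ p1) ∧ p5) = F ⊕ F = F
p5 ↔ p1 = F ↔ F = T
p5 ⊕ (p5 ↔ p1) = F ⊕ T = T
p1 ⊕ (p5 ⊕ (p5 ↔ p1)) = F ⊕ T = T
(p1 ⊕ ((p5 ⊕ p1) ∧ p5)) ↔ (p1 ⊕ (p5 ⊕ (p5 ↔ p1))) = F ↔ T = F
p5 ⊕ p1 = F ⊕ F = F
p1 ↔ (p5 ⊕ p1) = F ↔ F = T
((p1 ⊕ ((p5 ⊕ p1) ∧ p5)) ↔ (p1 ⊕ (p5 ⊕ (p5 ↔ p1)))) ⊕ (p1 ↔ (p5 ⊕ p1)) = F ⊕ T = T

T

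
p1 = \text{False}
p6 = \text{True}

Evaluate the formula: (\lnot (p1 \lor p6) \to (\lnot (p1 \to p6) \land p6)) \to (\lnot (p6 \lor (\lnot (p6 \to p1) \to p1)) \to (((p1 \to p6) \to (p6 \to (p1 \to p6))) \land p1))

\text{True}

p1 \lor p6 = \text{False} \lor \text{True} = \text{True}
\lnot (p1 \lor p6) = \lnot \text{True} = \text{False}
p1 \to p6 = \text{False} \to \text{True} = \text{True}
\lnot (p1 \to p6) = \lnot \text{True} = \text{False}
\lnot (p1 \to p6) \land p6 = \text{False} \land \text{True} = \text{False}
\lnot (p1 \lor p6) \to (\lnot (p1 \to p6) \land p6) = \text{False} \to \text{False} = \text{True}
p6 \to p1 = \text{True} \to \text{False} = \text{False}
\lnot (p6 \to p1) = \lnot \text{False} = \text{True}
\lnot (p6 \to p1) \to p1 = \text{True} \to \text{False} = \text{False}
p6 \lor (\lnot (p6 \to p1) \to p1) = \text{True} \lor \text{False} = \text{True}
\lnot (p6 \lor (\lnot (p6 \to p1) \to p1)) = \lnot \text{True} = \text{False}
p1 \to p6 = \text{False} \to \text{True} = \text{True}
p1 \to p6 = \text{False} \to \text{True} = \text{True}
p6 \to (p1 \to p6) = \text{True} \to \text{True} = \text{True}
(p1 \to p6) \to (p6 \to (p1 \to p6)) = \text{True} \to \text{True} = \text{True}
((p1 \to p6) \to (p6 \to (p1 \to p6))) \land p1 = \text{True} \land \text{False} = \text{False}
\lnot (p6 \lor (\lnot (p6 \to p1) \to p1)) \to (((p1 \to p6) \to (p6 \to (p1 \to p6))) \land p1) = \text{False} \to \text{False} = \text{True}
(\lnot (p1 \lor p6) \to (\lnot (p1 \to p6) \land p6)) \to (\lnot (p6 \lor (\lnot (p6 \to p1) \to p1)) \to (((p1 \to p6) \to (p6 \to (p1 \to p6))) \land p1)) = \text{True} \to \text{True} = \text{True}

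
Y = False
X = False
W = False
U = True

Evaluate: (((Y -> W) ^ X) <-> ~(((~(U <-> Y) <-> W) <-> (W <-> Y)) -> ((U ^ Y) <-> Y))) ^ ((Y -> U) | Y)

Y -> W = False -> False = True
(Y -> W) ^ X = True ^ False = True
U <-> Y = True <-> False = False
~(U <-> Y) = ~False = True
~(U <-> Y) <-> W = True <-> False = False
W <-> Y = False <-> False = True
(~(U <-> Y) <-> W) <-> (W <-> Y) = False <-> True = False
U ^ Y = True ^ False = True
(U ^ Y) <-> Y = True <-> False = False
((~(U <-> Y) <-> W) <-> (W <-> Y)) -> ((U ^ Y) <-> Y) = False -> False = True
~(((~(U <-> Y) <-> W) <-> (W <-> Y)) -> ((U ^ Y) <-> Y)) = ~True = False
((Y -> W) ^ X) <-> ~(((~(U <-> Y) <-> W) <-> (W <-> Y)) -> ((U ^ Y) <-> Y)) = True <-> False = False
Y -> U = False -> True = True
(Y -> U) | Y = True | False = True
(((Y -> W) ^ X) <-> ~(((~(U <-> Y) <-> W) <-> (W <-> Y)) -> ((U ^ Y) <-> Y))) ^ ((Y -> U) | Y) = False ^ True = True

True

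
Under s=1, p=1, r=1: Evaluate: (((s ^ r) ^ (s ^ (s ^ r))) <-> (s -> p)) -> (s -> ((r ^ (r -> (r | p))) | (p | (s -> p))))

s ^ r = 1 ^ 1 = 0
s ^ r = 1 ^ 1 = 0
s ^ (s ^ r) = 1 ^ 0 = 1
(s ^ r) ^ (s ^ (s ^ r)) = 0 ^ 1 = 1
s -> p = 1 -> 1 = 1
((s ^ r) ^ (s ^ (s ^ r))) <-> (s -> p) = 1 <-> 1 = 1
r | p = 1 | 1 = 1
r -> (r | p) = 1 -> 1 = 1
r ^ (r -> (r | p)) = 1 ^ 1 = 0
s -> p = 1 -> 1 = 1
p | (s -> p) = 1 | 1 = 1
(r ^ (r -> (r | p))) | (p | (s -> p)) = 0 | 1 = 1
s -> ((r ^ (r -> (r | p))) | (p | (s -> p))) = 1 -> 1 = 1
(((s ^ r) ^ (s ^ (s ^ r))) <-> (s -> p)) -> (s -> ((r ^ (r -> (r | p))) | (p | (s -> p)))) = 1 -> 1 = 1

1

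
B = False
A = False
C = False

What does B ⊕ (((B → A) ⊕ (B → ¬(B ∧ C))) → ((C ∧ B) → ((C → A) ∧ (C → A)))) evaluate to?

B → A = False → False = True
B ∧ C = False ∧ False = False
¬(B ∧ C) = ¬False = True
B → ¬(B ∧ C) = False → True = True
(B → A) ⊕ (B → ¬(B ∧ C)) = True ⊕ True = False
C ∧ B = False ∧ False = False
C → A = False → False = True
C → A = False → False = True
(C → A) ∧ (C → A) = True ∧ True = True
(C ∧ B) → ((C → A) ∧ (C → A)) = False → True = True
((B → A) ⊕ (B → ¬(B ∧ C))) → ((C ∧ B) → ((C → A) ∧ (C → A))) = False → True = True
B ⊕ (((B → A) ⊕ (B → ¬(B ∧ C))) → ((C ∧ B) → ((C → A) ∧ (C → A)))) = False ⊕ True = True

True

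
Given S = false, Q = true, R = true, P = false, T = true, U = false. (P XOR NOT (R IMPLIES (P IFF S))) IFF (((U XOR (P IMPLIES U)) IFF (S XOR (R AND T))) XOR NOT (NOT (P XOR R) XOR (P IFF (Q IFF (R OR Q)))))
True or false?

P IFF S = false IFF false = true
R IMPLIES (P IFF S) = true IMPLIES true = true
NOT (R IMPLIES (P IFF S)) = NOT true = false
P XOR NOT (R IMPLIES (P IFF S)) = false XOR false = false
P IMPLIES U = false IMPLIES false = true
U XOR (P IMPLIES U) = false XOR true = true
R AND T = true AND true = true
S XOR (R AND T) = false XOR true = true
(U XOR (P IMPLIES U)) IFF (S XOR (R AND T)) = true IFF true = true
P XOR R = false XOR true = true
NOT (P XOR R) = NOT true = false
R OR Q = true OR true = true
Q IFF (R OR Q) = true IFF true = true
P IFF (Q IFF (R OR Q)) = false IFF true = false
NOT (P XOR R) XOR (P IFF (Q IFF (R OR Q))) = false XOR false = false
NOT (NOT (P XOR R) XOR (P IFF (Q IFF (R OR Q)))) = NOT false = true
((U XOR (P IMPLIES U)) IFF (S XOR (R AND T))) XOR NOT (NOT (P XOR R) XOR (P IFF (Q IFF (R OR Q)))) = true XOR true = false
(P XOR NOT (R IMPLIES (P IFF S))) IFF (((U XOR (P IMPLIES U)) IFF (S XOR (R AND T))) XOR NOT (NOT (P XOR R) XOR (P IFF (Q IFF (R OR Q))))) = false IFF false = true

true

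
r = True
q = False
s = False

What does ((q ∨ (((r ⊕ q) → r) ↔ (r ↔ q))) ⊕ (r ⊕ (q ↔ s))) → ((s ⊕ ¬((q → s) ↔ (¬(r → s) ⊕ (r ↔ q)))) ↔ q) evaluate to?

r ⊕ q = True ⊕ False = True
(r ⊕ q) → r = True → True = True
r ↔ q = True ↔ False = False
((r ⊕ q) → r) ↔ (r ↔ q) = True ↔ False = False
q ∨ (((r ⊕ q) → r) ↔ (r ↔ q)) = False ∨ False = False
q ↔ s = False ↔ False = True
r ⊕ (q ↔ s) = True ⊕ True = False
(q ∨ (((r ⊕ q) → r) ↔ (r ↔ q))) ⊕ (r ⊕ (q ↔ s)) = False ⊕ False = False
q → s = False → False = True
r → s = True → False = False
¬(r → s) = ¬False = True
r ↔ q = True ↔ False = False
¬(r → s) ⊕ (r ↔ q) = True ⊕ False = True
(q → s) ↔ (¬(r → s) ⊕ (r ↔ q)) = True ↔ True = True
¬((q → s) ↔ (¬(r → s) ⊕ (r ↔ q))) = ¬True = False
s ⊕ ¬((q → s) ↔ (¬(r → s) ⊕ (r ↔ q))) = False ⊕ False = False
(s ⊕ ¬((q → s) ↔ (¬(r → s) ⊕ (r ↔ q)))) ↔ q = False ↔ False = True
((q ∨ (((r ⊕ q) → r) ↔ (r ↔ q))) ⊕ (r ⊕ (q ↔ s))) → ((s ⊕ ¬((q → s) ↔ (¬(r → s) ⊕ (r ↔ q)))) ↔ q) = False → True = True

True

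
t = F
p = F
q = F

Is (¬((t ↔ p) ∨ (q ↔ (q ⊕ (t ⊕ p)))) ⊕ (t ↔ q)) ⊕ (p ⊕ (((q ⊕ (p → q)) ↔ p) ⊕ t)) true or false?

T

t ↔ p = F ↔ F = T
t ⊕ p = F ⊕ F = F
q ⊕ (t ⊕ p) = F ⊕ F = F
q ↔ (q ⊕ (t ⊕ p)) = F ↔ F = T
(t ↔ p) ∨ (q ↔ (q ⊕ (t ⊕ p))) = T ∨ T = T
¬((t ↔ p) ∨ (q ↔ (q ⊕ (t ⊕ p)))) = ¬T = F
t ↔ q = F ↔ F = T
¬((t ↔ p) ∨ (q ↔ (q ⊕ (t ⊕ p)))) ⊕ (t ↔ q) = F ⊕ T = T
p → q = F → F = T
q ⊕ (p → q) = F ⊕ T = T
(q ⊕ (p → q)) ↔ p = T ↔ F = F
((q ⊕ (p → q)) ↔ p) ⊕ t = F ⊕ F = F
p ⊕ (((q ⊕ (p → q)) ↔ p) ⊕ t) = F ⊕ F = F
(¬((t ↔ p) ∨ (q ↔ (q ⊕ (t ⊕ p)))) ⊕ (t ↔ q)) ⊕ (p ⊕ (((q ⊕ (p → q)) ↔ p) ⊕ t)) = T ⊕ F = T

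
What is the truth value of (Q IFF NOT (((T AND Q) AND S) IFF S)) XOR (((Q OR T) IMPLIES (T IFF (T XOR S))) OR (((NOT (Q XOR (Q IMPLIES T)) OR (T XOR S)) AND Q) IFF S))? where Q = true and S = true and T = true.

true

T AND Q = true AND true = true
(T AND Q) AND S = true AND true = true
((T AND Q) AND S) IFF S = true IFF true = true
NOT (((T AND Q) AND S) IFF S) = NOT true = false
Q IFF NOT (((T AND Q) AND S) IFF S) = true IFF false = false
Q OR T = true OR true = true
T XOR S = true XOR true = false
T IFF (T XOR S) = true IFF false = false
(Q OR T) IMPLIES (T IFF (T XOR S)) = true IMPLIES false = false
Q IMPLIES T = true IMPLIES true = true
Q XOR (Q IMPLIES T) = true XOR true = false
NOT (Q XOR (Q IMPLIES T)) = NOT false = true
T XOR S = true XOR true = false
NOT (Q XOR (Q IMPLIES T)) OR (T XOR S) = true OR false = true
(NOT (Q XOR (Q IMPLIES T)) OR (T XOR S)) AND Q = true AND true = true
((NOT (Q XOR (Q IMPLIES T)) OR (T XOR S)) AND Q) IFF S = true IFF true = true
((Q OR T) IMPLIES (T IFF (T XOR S))) OR (((NOT (Q XOR (Q IMPLIES T)) OR (T XOR S)) AND Q) IFF S) = false OR true = true
(Q IFF NOT (((T AND Q) AND S) IFF S)) XOR (((Q OR T) IMPLIES (T IFF (T XOR S))) OR (((NOT (Q XOR (Q IMPLIES T)) OR (T XOR S)) AND Q) IFF S)) = false XOR true = true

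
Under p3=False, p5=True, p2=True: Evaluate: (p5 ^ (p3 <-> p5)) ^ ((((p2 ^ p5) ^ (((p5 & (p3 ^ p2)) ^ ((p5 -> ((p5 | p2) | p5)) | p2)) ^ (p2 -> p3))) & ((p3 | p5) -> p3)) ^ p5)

False

p3 <-> p5 = False <-> True = False
p5 ^ (p3 <-> p5) = True ^ False = True
p2 ^ p5 = True ^ True = False
p3 ^ p2 = False ^ True = True
p5 & (p3 ^ p2) = True & True = True
p5 | p2 = True | True = True
(p5 | p2) | p5 = True | True = True
p5 -> ((p5 | p2) | p5) = True -> True = True
(p5 -> ((p5 | p2) | p5)) | p2 = True | True = True
(p5 & (p3 ^ p2)) ^ ((p5 -> ((p5 | p2) | p5)) | p2) = True ^ True = False
p2 -> p3 = True -> False = False
((p5 & (p3 ^ p2)) ^ ((p5 -> ((p5 | p2) | p5)) | p2)) ^ (p2 -> p3) = False ^ False = False
(p2 ^ p5) ^ (((p5 & (p3 ^ p2)) ^ ((p5 -> ((p5 | p2) | p5)) | p2)) ^ (p2 -> p3)) = False ^ False = False
p3 | p5 = False | True = True
(p3 | p5) -> p3 = True -> False = False
((p2 ^ p5) ^ (((p5 & (p3 ^ p2)) ^ ((p5 -> ((p5 | p2) | p5)) | p2)) ^ (p2 -> p3))) & ((p3 | p5) -> p3) = False & False = False
(((p2 ^ p5) ^ (((p5 & (p3 ^ p2)) ^ ((p5 -> ((p5 | p2) | p5)) | p2)) ^ (p2 -> p3))) & ((p3 | p5) -> p3)) ^ p5 = False ^ True = True
(p5 ^ (p3 <-> p5)) ^ ((((p2 ^ p5) ^ (((p5 & (p3 ^ p2)) ^ ((p5 -> ((p5 | p2) | p5)) | p2)) ^ (p2 -> p3))) & ((p3 | p5) -> p3)) ^ p5) = True ^ True = False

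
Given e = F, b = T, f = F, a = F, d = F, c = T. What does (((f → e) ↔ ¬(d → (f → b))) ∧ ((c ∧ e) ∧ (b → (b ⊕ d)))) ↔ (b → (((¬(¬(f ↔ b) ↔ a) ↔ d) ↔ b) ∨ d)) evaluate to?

Substituting e=F, b=T, f=F, a=F, d=F, c=T:
f → e = F → F = T
f → b = F → T = T
d → (f → b) = F → T = T
¬(d → (f → b)) = ¬T = F
(f → e) ↔ ¬(d → (f → b)) = T ↔ F = F
c ∧ e = T ∧ F = F
b ⊕ d = T ⊕ F = T
b → (b ⊕ d) = T → T = T
(c ∧ e) ∧ (b → (b ⊕ d)) = F ∧ T = F
((f → e) ↔ ¬(d → (f → b))) ∧ ((c ∧ e) ∧ (b → (b ⊕ d))) = F ∧ F = F
f ↔ b = F ↔ T = F
¬(f ↔ b) = ¬F = T
¬(f ↔ b) ↔ a = T ↔ F = F
¬(¬(f ↔ b) ↔ a) = ¬F = T
¬(¬(f ↔ b) ↔ a) ↔ d = T ↔ F = F
(¬(¬(f ↔ b) ↔ a) ↔ d) ↔ b = F ↔ T = F
((¬(¬(f ↔ b) ↔ a) ↔ d) ↔ b) ∨ d = F ∨ F = F
b → (((¬(¬(f ↔ b) ↔ a) ↔ d) ↔ b) ∨ d) = T → F = F
(((f → e) ↔ ¬(d → (f → b))) ∧ ((c ∧ e) ∧ (b → (b ⊕ d)))) ↔ (b → (((¬(¬(f ↔ b) ↔ a) ↔ d) ↔ b) ∨ d)) = F ↔ F = T

T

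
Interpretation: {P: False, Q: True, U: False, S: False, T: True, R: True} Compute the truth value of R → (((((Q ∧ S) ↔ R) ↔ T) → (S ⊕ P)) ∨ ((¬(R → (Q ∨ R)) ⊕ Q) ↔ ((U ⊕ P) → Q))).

True

Q ∧ S = True ∧ False = False
(Q ∧ S) ↔ R = False ↔ True = False
((Q ∧ S) ↔ R) ↔ T = False ↔ True = False
S ⊕ P = False ⊕ False = False
(((Q ∧ S) ↔ R) ↔ T) → (S ⊕ P) = False → False = True
Q ∨ R = True ∨ True = True
R → (Q ∨ R) = True → True = True
¬(R → (Q ∨ R)) = ¬True = False
¬(R → (Q ∨ R)) ⊕ Q = False ⊕ True = True
U ⊕ P = False ⊕ False = False
(U ⊕ P) → Q = False → True = True
(¬(R → (Q ∨ R)) ⊕ Q) ↔ ((U ⊕ P) → Q) = True ↔ True = True
((((Q ∧ S) ↔ R) ↔ T) → (S ⊕ P)) ∨ ((¬(R → (Q ∨ R)) ⊕ Q) ↔ ((U ⊕ P) → Q)) = True ∨ True = True
R → (((((Q ∧ S) ↔ R) ↔ T) → (S ⊕ P)) ∨ ((¬(R → (Q ∨ R)) ⊕ Q) ↔ ((U ⊕ P) → Q))) = True → True = True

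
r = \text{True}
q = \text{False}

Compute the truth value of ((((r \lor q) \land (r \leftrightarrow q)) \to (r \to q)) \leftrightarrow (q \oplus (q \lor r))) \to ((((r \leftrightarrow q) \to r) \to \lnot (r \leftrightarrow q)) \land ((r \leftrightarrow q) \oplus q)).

\text{False}

Substituting r=\text{True}, q=\text{False}:
r \lor q = \text{True} \lor \text{False} = \text{True}
r \leftrightarrow q = \text{True} \leftrightarrow \text{False} = \text{False}
(r \lor q) \land (r \leftrightarrow q) = \text{True} \land \text{False} = \text{False}
r \to q = \text{True} \to \text{False} = \text{False}
((r \lor q) \land (r \leftrightarrow q)) \to (r \to q) = \text{False} \to \text{False} = \text{True}
q \lor r = \text{False} \lor \text{True} = \text{True}
q \oplus (q \lor r) = \text{False} \oplus \text{True} = \text{True}
(((r \lor q) \land (r \leftrightarrow q)) \to (r \to q)) \leftrightarrow (q \oplus (q \lor r)) = \text{True} \leftrightarrow \text{True} = \text{True}
r \leftrightarrow q = \text{True} \leftrightarrow \text{False} = \text{False}
(r \leftrightarrow q) \to r = \text{False} \to \text{True} = \text{True}
r \leftrightarrow q = \text{True} \leftrightarrow \text{False} = \text{False}
\lnot (r \leftrightarrow q) = \lnot \text{False} = \text{True}
((r \leftrightarrow q) \to r) \to \lnot (r \leftrightarrow q) = \text{True} \to \text{True} = \text{True}
r \leftrightarrow q = \text{True} \leftrightarrow \text{False} = \text{False}
(r \leftrightarrow q) \oplus q = \text{False} \oplus \text{False} = \text{False}
(((r \leftrightarrow q) \to r) \to \lnot (r \leftrightarrow q)) \land ((r \leftrightarrow q) \oplus q) = \text{True} \land \text{False} = \text{False}
((((r \lor q) \land (r \leftrightarrow q)) \to (r \to q)) \leftrightarrow (q \oplus (q \lor r))) \to ((((r \leftrightarrow q) \to r) \to \lnot (r \leftrightarrow q)) \land ((r \leftrightarrow q) \oplus q)) = \text{True} \to \text{False} = \text{False}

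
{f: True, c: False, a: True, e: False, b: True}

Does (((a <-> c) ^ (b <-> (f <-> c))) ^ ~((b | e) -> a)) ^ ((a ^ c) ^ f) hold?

a <-> c = True <-> False = False
f <-> c = True <-> False = False
b <-> (f <-> c) = True <-> False = False
(a <-> c) ^ (b <-> (f <-> c)) = False ^ False = False
b | e = True | False = True
(b | e) -> a = True -> True = True
~((b | e) -> a) = ~True = False
((a <-> c) ^ (b <-> (f <-> c))) ^ ~((b | e) -> a) = False ^ False = False
a ^ c = True ^ False = True
(a ^ c) ^ f = True ^ True = False
(((a <-> c) ^ (b <-> (f <-> c))) ^ ~((b | e) -> a)) ^ ((a ^ c) ^ f) = False ^ False = False

False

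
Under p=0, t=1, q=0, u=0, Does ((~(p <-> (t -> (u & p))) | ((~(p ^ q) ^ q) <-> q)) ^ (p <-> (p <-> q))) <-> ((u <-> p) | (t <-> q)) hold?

u & p = 0 & 0 = 0
t -> (u & p) = 1 -> 0 = 0
p <-> (t -> (u & p)) = 0 <-> 0 = 1
~(p <-> (t -> (u & p))) = ~1 = 0
p ^ q = 0 ^ 0 = 0
~(p ^ q) = ~0 = 1
~(p ^ q) ^ q = 1 ^ 0 = 1
(~(p ^ q) ^ q) <-> q = 1 <-> 0 = 0
~(p <-> (t -> (u & p))) | ((~(p ^ q) ^ q) <-> q) = 0 | 0 = 0
p <-> q = 0 <-> 0 = 1
p <-> (p <-> q) = 0 <-> 1 = 0
(~(p <-> (t -> (u & p))) | ((~(p ^ q) ^ q) <-> q)) ^ (p <-> (p <-> q)) = 0 ^ 0 = 0
u <-> p = 0 <-> 0 = 1
t <-> q = 1 <-> 0 = 0
(u <-> p) | (t <-> q) = 1 | 0 = 1
((~(p <-> (t -> (u & p))) | ((~(p ^ q) ^ q) <-> q)) ^ (p <-> (p <-> q))) <-> ((u <-> p) | (t <-> q)) = 0 <-> 1 = 0

0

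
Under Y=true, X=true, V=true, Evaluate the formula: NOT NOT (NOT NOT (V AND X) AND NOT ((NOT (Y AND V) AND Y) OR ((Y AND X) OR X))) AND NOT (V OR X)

false

V AND X = true AND true = true
NOT (V AND X) = NOT true = false
NOT NOT (V AND X) = NOT false = true
Y AND V = true AND true = true
NOT (Y AND V) = NOT true = false
NOT (Y AND V) AND Y = false AND true = false
Y AND X = true AND true = true
(Y AND X) OR X = true OR true = true
(NOT (Y AND V) AND Y) OR ((Y AND X) OR X) = false OR true = true
NOT ((NOT (Y AND V) AND Y) OR ((Y AND X) OR X)) = NOT true = false
NOT NOT (V AND X) AND NOT ((NOT (Y AND V) AND Y) OR ((Y AND X) OR X)) = true AND false = false
NOT (NOT NOT (V AND X) AND NOT ((NOT (Y AND V) AND Y) OR ((Y AND X) OR X))) = NOT false = true
NOT NOT (NOT NOT (V AND X) AND NOT ((NOT (Y AND V) AND Y) OR ((Y AND X) OR X))) = NOT true = false
V OR X = true OR true = true
NOT (V OR X) = NOT true = false
NOT NOT (NOT NOT (V AND X) AND NOT ((NOT (Y AND V) AND Y) OR ((Y AND X) OR X))) AND NOT (V OR X) = false AND false = false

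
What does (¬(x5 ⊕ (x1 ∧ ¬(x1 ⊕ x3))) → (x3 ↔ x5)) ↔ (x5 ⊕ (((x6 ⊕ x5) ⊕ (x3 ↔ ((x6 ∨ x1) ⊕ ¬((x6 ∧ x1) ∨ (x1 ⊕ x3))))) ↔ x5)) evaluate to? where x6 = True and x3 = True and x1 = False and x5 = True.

False

x1 ⊕ x3 = False ⊕ True = True
¬(x1 ⊕ x3) = ¬True = False
x1 ∧ ¬(x1 ⊕ x3) = False ∧ False = False
x5 ⊕ (x1 ∧ ¬(x1 ⊕ x3)) = True ⊕ False = True
¬(x5 ⊕ (x1 ∧ ¬(x1 ⊕ x3))) = ¬True = False
x3 ↔ x5 = True ↔ True = True
¬(x5 ⊕ (x1 ∧ ¬(x1 ⊕ x3))) → (x3 ↔ x5) = False → True = True
x6 ⊕ x5 = True ⊕ True = False
x6 ∨ x1 = True ∨ False = True
x6 ∧ x1 = True ∧ False = False
x1 ⊕ x3 = False ⊕ True = True
(x6 ∧ x1) ∨ (x1 ⊕ x3) = False ∨ True = True
¬((x6 ∧ x1) ∨ (x1 ⊕ x3)) = ¬True = False
(x6 ∨ x1) ⊕ ¬((x6 ∧ x1) ∨ (x1 ⊕ x3)) = True ⊕ False = True
x3 ↔ ((x6 ∨ x1) ⊕ ¬((x6 ∧ x1) ∨ (x1 ⊕ x3))) = True ↔ True = True
(x6 ⊕ x5) ⊕ (x3 ↔ ((x6 ∨ x1) ⊕ ¬((x6 ∧ x1) ∨ (x1 ⊕ x3)))) = False ⊕ True = True
((x6 ⊕ x5) ⊕ (x3 ↔ ((x6 ∨ x1) ⊕ ¬((x6 ∧ x1) ∨ (x1 ⊕ x3))))) ↔ x5 = True ↔ True = True
x5 ⊕ (((x6 ⊕ x5) ⊕ (x3 ↔ ((x6 ∨ x1) ⊕ ¬((x6 ∧ x1) ∨ (x1 ⊕ x3))))) ↔ x5) = True ⊕ True = False
(¬(x5 ⊕ (x1 ∧ ¬(x1 ⊕ x3))) → (x3 ↔ x5)) ↔ (x5 ⊕ (((x6 ⊕ x5) ⊕ (x3 ↔ ((x6 ∨ x1) ⊕ ¬((x6 ∧ x1) ∨ (x1 ⊕ x3))))) ↔ x5)) = True ↔ False = False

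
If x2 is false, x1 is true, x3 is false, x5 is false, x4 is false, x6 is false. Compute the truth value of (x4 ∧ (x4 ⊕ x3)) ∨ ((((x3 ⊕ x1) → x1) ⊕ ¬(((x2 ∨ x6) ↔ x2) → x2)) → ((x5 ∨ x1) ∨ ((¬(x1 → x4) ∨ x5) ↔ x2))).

True

x4 ⊕ x3 = False ⊕ False = False
x4 ∧ (x4 ⊕ x3) = False ∧ False = False
x3 ⊕ x1 = False ⊕ True = True
(x3 ⊕ x1) → x1 = True → True = True
x2 ∨ x6 = False ∨ False = False
(x2 ∨ x6) ↔ x2 = False ↔ False = True
((x2 ∨ x6) ↔ x2) → x2 = True → False = False
¬(((x2 ∨ x6) ↔ x2) → x2) = ¬False = True
((x3 ⊕ x1) → x1) ⊕ ¬(((x2 ∨ x6) ↔ x2) → x2) = True ⊕ True = False
x5 ∨ x1 = False ∨ True = True
x1 → x4 = True → False = False
¬(x1 → x4) = ¬False = True
¬(x1 → x4) ∨ x5 = True ∨ False = True
(¬(x1 → x4) ∨ x5) ↔ x2 = True ↔ False = False
(x5 ∨ x1) ∨ ((¬(x1 → x4) ∨ x5) ↔ x2) = True ∨ False = True
(((x3 ⊕ x1) → x1) ⊕ ¬(((x2 ∨ x6) ↔ x2) → x2)) → ((x5 ∨ x1) ∨ ((¬(x1 → x4) ∨ x5) ↔ x2)) = False → True = True
(x4 ∧ (x4 ⊕ x3)) ∨ ((((x3 ⊕ x1) → x1) ⊕ ¬(((x2 ∨ x6) ↔ x2) → x2)) → ((x5 ∨ x1) ∨ ((¬(x1 → x4) ∨ x5) ↔ x2))) = False ∨ True = True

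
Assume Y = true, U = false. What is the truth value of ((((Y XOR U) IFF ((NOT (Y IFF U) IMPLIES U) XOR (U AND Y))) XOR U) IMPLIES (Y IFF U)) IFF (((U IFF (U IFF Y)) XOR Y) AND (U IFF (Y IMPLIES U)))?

false

Y XOR U = true XOR false = true
Y IFF U = true IFF false = false
NOT (Y IFF U) = NOT false = true
NOT (Y IFF U) IMPLIES U = true IMPLIES false = false
U AND Y = false AND true = false
(NOT (Y IFF U) IMPLIES U) XOR (U AND Y) = false XOR false = false
(Y XOR U) IFF ((NOT (Y IFF U) IMPLIES U) XOR (U AND Y)) = true IFF false = false
((Y XOR U) IFF ((NOT (Y IFF U) IMPLIES U) XOR (U AND Y))) XOR U = false XOR false = false
Y IFF U = true IFF false = false
(((Y XOR U) IFF ((NOT (Y IFF U) IMPLIES U) XOR (U AND Y))) XOR U) IMPLIES (Y IFF U) = false IMPLIES false = true
U IFF Y = false IFF true = false
U IFF (U IFF Y) = false IFF false = true
(U IFF (U IFF Y)) XOR Y = true XOR true = false
Y IMPLIES U = true IMPLIES false = false
U IFF (Y IMPLIES U) = false IFF false = true
((U IFF (U IFF Y)) XOR Y) AND (U IFF (Y IMPLIES U)) = false AND true = false
((((Y XOR U) IFF ((NOT (Y IFF U) IMPLIES U) XOR (U AND Y))) XOR U) IMPLIES (Y IFF U)) IFF (((U IFF (U IFF Y)) XOR Y) AND (U IFF (Y IMPLIES U))) = true IFF false = false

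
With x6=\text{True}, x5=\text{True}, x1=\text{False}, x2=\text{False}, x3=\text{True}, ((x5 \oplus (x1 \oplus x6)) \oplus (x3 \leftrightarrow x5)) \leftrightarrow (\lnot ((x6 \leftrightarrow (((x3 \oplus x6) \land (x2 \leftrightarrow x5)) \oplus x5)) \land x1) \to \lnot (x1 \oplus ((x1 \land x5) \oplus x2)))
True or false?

x1 \oplus x6 = \text{False} \oplus \text{True} = \text{True}
x5 \oplus (x1 \oplus x6) = \text{True} \oplus \text{True} = \text{False}
x3 \leftrightarrow x5 = \text{True} \leftrightarrow \text{True} = \text{True}
(x5 \oplus (x1 \oplus x6)) \oplus (x3 \leftrightarrow x5) = \text{False} \oplus \text{True} = \text{True}
x3 \oplus x6 = \text{True} \oplus \text{True} = \text{False}
x2 \leftrightarrow x5 = \text{False} \leftrightarrow \text{True} = \text{False}
(x3 \oplus x6) \land (x2 \leftrightarrow x5) = \text{False} \land \text{False} = \text{False}
((x3 \oplus x6) \land (x2 \leftrightarrow x5)) \oplus x5 = \text{False} \oplus \text{True} = \text{True}
x6 \leftrightarrow (((x3 \oplus x6) \land (x2 \leftrightarrow x5)) \oplus x5) = \text{True} \leftrightarrow \text{True} = \text{True}
(x6 \leftrightarrow (((x3 \oplus x6) \land (x2 \leftrightarrow x5)) \oplus x5)) \land x1 = \text{True} \land \text{False} = \text{False}
\lnot ((x6 \leftrightarrow (((x3 \oplus x6) \land (x2 \leftrightarrow x5)) \oplus x5)) \land x1) = \lnot \text{False} = \text{True}
x1 \land x5 = \text{False} \land \text{True} = \text{False}
(x1 \land x5) \oplus x2 = \text{False} \oplus \text{False} = \text{False}
x1 \oplus ((x1 \land x5) \oplus x2) = \text{False} \oplus \text{False} = \text{False}
\lnot (x1 \oplus ((x1 \land x5) \oplus x2)) = \lnot \text{False} = \text{True}
\lnot ((x6 \leftrightarrow (((x3 \oplus x6) \land (x2 \leftrightarrow x5)) \oplus x5)) \land x1) \to \lnot (x1 \oplus ((x1 \land x5) \oplus x2)) = \text{True} \to \text{True} = \text{True}
((x5 \oplus (x1 \oplus x6)) \oplus (x3 \leftrightarrow x5)) \leftrightarrow (\lnot ((x6 \leftrightarrow (((x3 \oplus x6) \land (x2 \leftrightarrow x5)) \oplus x5)) \land x1) \to \lnot (x1 \oplus ((x1 \land x5) \oplus x2))) = \text{True} \leftrightarrow \text{True} = \text{True}

\text{True}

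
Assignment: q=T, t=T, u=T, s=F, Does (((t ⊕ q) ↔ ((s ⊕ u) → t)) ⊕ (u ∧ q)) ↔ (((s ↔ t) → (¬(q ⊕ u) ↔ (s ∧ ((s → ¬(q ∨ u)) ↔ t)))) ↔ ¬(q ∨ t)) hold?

Substituting q=T, t=T, u=T, s=F:
t ⊕ q = T ⊕ T = F
s ⊕ u = F ⊕ T = T
(s ⊕ u) → t = T → T = T
(t ⊕ q) ↔ ((s ⊕ u) → t) = F ↔ T = F
u ∧ q = T ∧ T = T
((t ⊕ q) ↔ ((s ⊕ u) → t)) ⊕ (u ∧ q) = F ⊕ T = T
s ↔ t = F ↔ T = F
q ⊕ u = T ⊕ T = F
¬(q ⊕ u) = ¬F = T
q ∨ u = T ∨ T = T
¬(q ∨ u) = ¬T = F
s → ¬(q ∨ u) = F → F = T
(s → ¬(q ∨ u)) ↔ t = T ↔ T = T
s ∧ ((s → ¬(q ∨ u)) ↔ t) = F ∧ T = F
¬(q ⊕ u) ↔ (s ∧ ((s → ¬(q ∨ u)) ↔ t)) = T ↔ F = F
(s ↔ t) → (¬(q ⊕ u) ↔ (s ∧ ((s → ¬(q ∨ u)) ↔ t))) = F → F = T
q ∨ t = T ∨ T = T
¬(q ∨ t) = ¬T = F
((s ↔ t) → (¬(q ⊕ u) ↔ (s ∧ ((s → ¬(q ∨ u)) ↔ t)))) ↔ ¬(q ∨ t) = T ↔ F = F
(((t ⊕ q) ↔ ((s ⊕ u) → t)) ⊕ (u ∧ q)) ↔ (((s ↔ t) → (¬(q ⊕ u) ↔ (s ∧ ((s → ¬(q ∨ u)) ↔ t)))) ↔ ¬(q ∨ t)) = T ↔ F = F

F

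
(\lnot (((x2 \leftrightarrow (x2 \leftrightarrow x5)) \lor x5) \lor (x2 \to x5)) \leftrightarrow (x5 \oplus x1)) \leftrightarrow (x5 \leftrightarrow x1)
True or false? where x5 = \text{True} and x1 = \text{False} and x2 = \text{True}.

Substituting x5=\text{True}, x1=\text{False}, x2=\text{True}:
x2 \leftrightarrow x5 = \text{True} \leftrightarrow \text{True} = \text{True}
x2 \leftrightarrow (x2 \leftrightarrow x5) = \text{True} \leftrightarrow \text{True} = \text{True}
(x2 \leftrightarrow (x2 \leftrightarrow x5)) \lor x5 = \text{True} \lor \text{True} = \text{True}
x2 \to x5 = \text{True} \to \text{True} = \text{True}
((x2 \leftrightarrow (x2 \leftrightarrow x5)) \lor x5) \lor (x2 \to x5) = \text{True} \lor \text{True} = \text{True}
\lnot (((x2 \leftrightarrow (x2 \leftrightarrow x5)) \lor x5) \lor (x2 \to x5)) = \lnot \text{True} = \text{False}
x5 \oplus x1 = \text{True} \oplus \text{False} = \text{True}
\lnot (((x2 \leftrightarrow (x2 \leftrightarrow x5)) \lor x5) \lor (x2 \to x5)) \leftrightarrow (x5 \oplus x1) = \text{False} \leftrightarrow \text{True} = \text{False}
x5 \leftrightarrow x1 = \text{True} \leftrightarrow \text{False} = \text{False}
(\lnot (((x2 \leftrightarrow (x2 \leftrightarrow x5)) \lor x5) \lor (x2 \to x5)) \leftrightarrow (x5 \oplus x1)) \leftrightarrow (x5 \leftrightarrow x1) = \text{False} \leftrightarrow \text{False} = \text{True}

\text{True}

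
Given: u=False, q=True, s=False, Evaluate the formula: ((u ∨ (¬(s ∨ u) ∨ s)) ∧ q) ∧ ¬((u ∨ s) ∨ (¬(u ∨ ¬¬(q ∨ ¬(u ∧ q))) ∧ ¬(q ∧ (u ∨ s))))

True

s ∨ u = False ∨ False = False
¬(s ∨ u) = ¬False = True
¬(s ∨ u) ∨ s = True ∨ False = True
u ∨ (¬(s ∨ u) ∨ s) = False ∨ True = True
(u ∨ (¬(s ∨ u) ∨ s)) ∧ q = True ∧ True = True
u ∨ s = False ∨ False = False
u ∧ q = False ∧ True = False
¬(u ∧ q) = ¬False = True
q ∨ ¬(u ∧ q) = True ∨ True = True
¬(q ∨ ¬(u ∧ q)) = ¬True = False
¬¬(q ∨ ¬(u ∧ q)) = ¬False = True
u ∨ ¬¬(q ∨ ¬(u ∧ q)) = False ∨ True = True
¬(u ∨ ¬¬(q ∨ ¬(u ∧ q))) = ¬True = False
u ∨ s = False ∨ False = False
q ∧ (u ∨ s) = True ∧ False = False
¬(q ∧ (u ∨ s)) = ¬False = True
¬(u ∨ ¬¬(q ∨ ¬(u ∧ q))) ∧ ¬(q ∧ (u ∨ s)) = False ∧ True = False
(u ∨ s) ∨ (¬(u ∨ ¬¬(q ∨ ¬(u ∧ q))) ∧ ¬(q ∧ (u ∨ s))) = False ∨ False = False
¬((u ∨ s) ∨ (¬(u ∨ ¬¬(q ∨ ¬(u ∧ q))) ∧ ¬(q ∧ (u ∨ s)))) = ¬False = True
((u ∨ (¬(s ∨ u) ∨ s)) ∧ q) ∧ ¬((u ∨ s) ∨ (¬(u ∨ ¬¬(q ∨ ¬(u ∧ q))) ∧ ¬(q ∧ (u ∨ s)))) = True ∧ True = True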